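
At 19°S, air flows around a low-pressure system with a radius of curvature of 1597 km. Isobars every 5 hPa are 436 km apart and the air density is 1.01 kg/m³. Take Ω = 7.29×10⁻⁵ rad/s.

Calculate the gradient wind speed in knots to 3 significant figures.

37.1 knots

Coriolis parameter at 19°S:
f = 2Ω sin φ = 2 × 7.29×10⁻⁵ × sin 19° = 4.75×10⁻⁵ s⁻¹
Pressure gradient: |∂P/∂n| = 500 Pa / 436000 m = 1.15×10⁻³ Pa/m
Geostrophic speed: V_g = |∂P/∂n|/(fρ) = 1.15×10⁻³/(4.75×10⁻⁵ × 1.01) = 23.9 m/s
Around a low, centrifugal force acts outward with Coriolis, so pressure-gradient force balances both:
(1/ρ)|∂P/∂n| = fV + V²/R  →  V² + fR·V − fR·V_g = 0
With fR = 4.75×10⁻⁵ × 1597×10³ m = 75.8 m/s:
V = [−fR + √((fR)² + 4 fR V_g)]/2 = [−75.8 + √(75.8² + 4×75.8×23.9)]/2 = 19.1 m/s
Subgeostrophic (V < V_g = 23.9 m/s), as expected around a low.
Converting: 19.1 m/s × 1.944 = 37.1 knots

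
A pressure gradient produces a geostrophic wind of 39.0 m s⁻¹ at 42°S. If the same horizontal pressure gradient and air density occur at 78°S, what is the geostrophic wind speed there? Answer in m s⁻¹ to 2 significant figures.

27 m s⁻¹

With the same pressure gradient and density, V_g ∝ 1/f ∝ 1/sin φ.
V₂ = V₁ · sin φ₁ / sin φ₂ = 39.0 × sin 42° / sin 78°
V₂ = 39.0 × 0.6691/0.9781 = 27 m s⁻¹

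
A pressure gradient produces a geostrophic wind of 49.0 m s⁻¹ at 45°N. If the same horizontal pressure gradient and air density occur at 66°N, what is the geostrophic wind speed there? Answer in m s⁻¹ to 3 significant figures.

With the same pressure gradient and density, V_g ∝ 1/f ∝ 1/sin φ.
V₂ = V₁ · sin φ₁ / sin φ₂ = 49.0 × sin 45° / sin 66°
V₂ = 49.0 × 0.7071/0.9135 = 37.9 m s⁻¹

37.9 m s⁻¹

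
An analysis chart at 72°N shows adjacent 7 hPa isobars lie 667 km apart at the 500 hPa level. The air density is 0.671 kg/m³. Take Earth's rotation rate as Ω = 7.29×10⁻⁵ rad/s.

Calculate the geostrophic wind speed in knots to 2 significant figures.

22 knots

Coriolis parameter at 72°N:
f = 2Ω sin φ = 2 × 7.29×10⁻⁵ × sin 72° = 1.39×10⁻⁴ s⁻¹
Pressure gradient: |∂P/∂n| = 700 Pa / 667000 m = 1.05×10⁻³ Pa/m
Geostrophic balance (pressure-gradient force = Coriolis force):
V_g = (1/(fρ)) |∂P/∂n| = 1.05×10⁻³ / (1.39×10⁻⁴ × 0.671) = 11.3 m/s
Converting: 11.3 m/s × 1.944 = 22 knots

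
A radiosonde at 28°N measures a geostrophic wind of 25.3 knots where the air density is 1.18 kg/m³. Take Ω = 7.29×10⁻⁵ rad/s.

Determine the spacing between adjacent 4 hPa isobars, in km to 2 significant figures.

380 km

Coriolis parameter at 28°N:
f = 2Ω sin φ = 2 × 7.29×10⁻⁵ × sin 28° = 6.84×10⁻⁵ s⁻¹
Wind speed in SI: 25.3 knots = 13.0 m/s
Geostrophic balance rearranged: |∂P/∂n| = f ρ V_g
|∂P/∂n| = 6.84×10⁻⁵ × 1.18 × 13.0 = 1.05×10⁻³ Pa/m
Isobar spacing: Δn = ΔP/|∂P/∂n| = 400 Pa / 1.05×10⁻³ Pa/m = 380498 m ≈ 380 km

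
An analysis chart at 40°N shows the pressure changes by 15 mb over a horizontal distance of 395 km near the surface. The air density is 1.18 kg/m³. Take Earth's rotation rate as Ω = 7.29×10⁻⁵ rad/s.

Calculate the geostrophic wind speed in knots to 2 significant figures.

67 knots

Coriolis parameter at 40°N:
f = 2Ω sin φ = 2 × 7.29×10⁻⁵ × sin 40° = 9.37×10⁻⁵ s⁻¹
Pressure gradient: |∂P/∂n| = 1500 Pa / 395000 m = 3.80×10⁻³ Pa/m
Geostrophic balance (pressure-gradient force = Coriolis force):
V_g = (1/(fρ)) |∂P/∂n| = 3.80×10⁻³ / (9.37×10⁻⁵ × 1.18) = 34.3 m/s
Converting: 34.3 m/s × 1.944 = 67 knots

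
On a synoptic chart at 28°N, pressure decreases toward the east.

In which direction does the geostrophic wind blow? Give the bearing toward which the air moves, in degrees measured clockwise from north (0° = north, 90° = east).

180°

The pressure-gradient force points toward the east (bearing 090°).
Geostrophic balance: in the Northern Hemisphere the Coriolis force deflects motion to the right, so the geostrophic wind blows 90° to the right of the pressure-gradient force (low pressure on the left).
Rotating 090° by 90° clockwise gives 180° — the wind blows toward the south.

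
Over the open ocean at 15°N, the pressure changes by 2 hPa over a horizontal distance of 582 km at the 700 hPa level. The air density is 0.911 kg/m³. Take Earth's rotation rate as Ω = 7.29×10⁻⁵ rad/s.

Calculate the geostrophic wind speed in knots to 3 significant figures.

19.4 knots

Coriolis parameter at 15°N:
f = 2Ω sin φ = 2 × 7.29×10⁻⁵ × sin 15° = 3.77×10⁻⁵ s⁻¹
Pressure gradient: |∂P/∂n| = 200 Pa / 582000 m = 3.44×10⁻⁴ Pa/m
Geostrophic balance (pressure-gradient force = Coriolis force):
V_g = (1/(fρ)) |∂P/∂n| = 3.44×10⁻⁴ / (3.77×10⁻⁵ × 0.911) = 10.00 m/s
Converting: 10.00 m/s × 1.944 = 19.4 knots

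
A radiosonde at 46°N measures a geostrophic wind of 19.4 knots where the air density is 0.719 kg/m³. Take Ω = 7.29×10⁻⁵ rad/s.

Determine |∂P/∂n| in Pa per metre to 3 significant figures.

Coriolis parameter at 46°N:
f = 2Ω sin φ = 2 × 7.29×10⁻⁵ × sin 46° = 1.05×10⁻⁴ s⁻¹
Wind speed in SI: 19.4 knots = 9.98 m/s
Geostrophic balance rearranged: |∂P/∂n| = f ρ V_g
|∂P/∂n| = 1.05×10⁻⁴ × 0.719 × 9.98 = 7.53×10⁻⁴ Pa/m

7.53×10⁻⁴ Pa/m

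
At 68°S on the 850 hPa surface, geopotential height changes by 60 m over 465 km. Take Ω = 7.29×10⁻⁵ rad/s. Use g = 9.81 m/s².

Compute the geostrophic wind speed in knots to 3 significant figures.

Coriolis parameter at 68°S:
f = 2Ω sin φ = 2 × 7.29×10⁻⁵ × sin 68° = 1.35×10⁻⁴ s⁻¹
Height gradient: |∂Z/∂n| = 60 m / 465000 m = 1.29×10⁻⁴
On a pressure surface, geostrophic balance gives V_g = (g/f)|∂Z/∂n|:
V_g = 9.81 × 1.29×10⁻⁴ / 1.35×10⁻⁴ = 9.36 m/s
Converting: 9.36 m/s × 1.944 = 18.2 knots

18.2 knots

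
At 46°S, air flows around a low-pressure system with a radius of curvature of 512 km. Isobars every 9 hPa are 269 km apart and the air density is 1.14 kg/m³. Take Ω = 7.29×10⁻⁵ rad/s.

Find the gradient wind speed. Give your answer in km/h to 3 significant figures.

73.1 km/h

Coriolis parameter at 46°S:
f = 2Ω sin φ = 2 × 7.29×10⁻⁵ × sin 46° = 1.05×10⁻⁴ s⁻¹
Pressure gradient: |∂P/∂n| = 900 Pa / 269000 m = 3.35×10⁻³ Pa/m
Geostrophic speed: V_g = |∂P/∂n|/(fρ) = 3.35×10⁻³/(1.05×10⁻⁴ × 1.14) = 28.0 m/s
Around a low, centrifugal force acts outward with Coriolis, so pressure-gradient force balances both:
(1/ρ)|∂P/∂n| = fV + V²/R  →  V² + fR·V − fR·V_g = 0
With fR = 1.05×10⁻⁴ × 512×10³ m = 53.7 m/s:
V = [−fR + √((fR)² + 4 fR V_g)]/2 = [−53.7 + √(53.7² + 4×53.7×28)]/2 = 20.3 m/s
Subgeostrophic (V < V_g = 28 m/s), as expected around a low.
Converting: 20.3 m/s × 3.6 = 73.1 km/h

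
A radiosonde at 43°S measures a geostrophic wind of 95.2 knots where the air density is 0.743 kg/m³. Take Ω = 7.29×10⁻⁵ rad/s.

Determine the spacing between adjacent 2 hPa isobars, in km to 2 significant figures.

55 km

Coriolis parameter at 43°S:
f = 2Ω sin φ = 2 × 7.29×10⁻⁵ × sin 43° = 9.94×10⁻⁵ s⁻¹
Wind speed in SI: 95.2 knots = 49.0 m/s
Geostrophic balance rearranged: |∂P/∂n| = f ρ V_g
|∂P/∂n| = 9.94×10⁻⁵ × 0.743 × 49.0 = 3.62×10⁻³ Pa/m
Isobar spacing: Δn = ΔP/|∂P/∂n| = 200 Pa / 3.62×10⁻³ Pa/m = 55275 m ≈ 55 km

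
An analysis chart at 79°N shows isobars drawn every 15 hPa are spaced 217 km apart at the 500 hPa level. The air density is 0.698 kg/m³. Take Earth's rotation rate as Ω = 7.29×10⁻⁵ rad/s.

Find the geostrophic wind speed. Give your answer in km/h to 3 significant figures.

Coriolis parameter at 79°N:
f = 2Ω sin φ = 2 × 7.29×10⁻⁵ × sin 79° = 1.43×10⁻⁴ s⁻¹
Pressure gradient: |∂P/∂n| = 1500 Pa / 217000 m = 6.91×10⁻³ Pa/m
Geostrophic balance (pressure-gradient force = Coriolis force):
V_g = (1/(fρ)) |∂P/∂n| = 6.91×10⁻³ / (1.43×10⁻⁴ × 0.698) = 69.2 m/s
Converting: 69.2 m/s × 3.6 = 249 km/h

249 km/h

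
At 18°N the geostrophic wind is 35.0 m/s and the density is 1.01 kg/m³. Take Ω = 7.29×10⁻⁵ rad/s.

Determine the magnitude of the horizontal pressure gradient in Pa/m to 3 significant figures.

Coriolis parameter at 18°N:
f = 2Ω sin φ = 2 × 7.29×10⁻⁵ × sin 18° = 4.51×10⁻⁵ s⁻¹
Geostrophic balance rearranged: |∂P/∂n| = f ρ V_g
|∂P/∂n| = 4.51×10⁻⁵ × 1.01 × 35.0 = 1.59×10⁻³ Pa/m

1.59×10⁻³ Pa/m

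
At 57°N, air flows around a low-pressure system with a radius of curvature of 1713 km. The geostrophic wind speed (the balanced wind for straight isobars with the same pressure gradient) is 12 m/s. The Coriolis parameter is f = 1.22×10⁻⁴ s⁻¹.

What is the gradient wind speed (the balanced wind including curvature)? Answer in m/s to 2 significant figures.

11 m/s

Around a low, centrifugal force acts outward with Coriolis, so pressure-gradient force balances both:
(1/ρ)|∂P/∂n| = fV + V²/R  →  V² + fR·V − fR·V_g = 0
With fR = 1.22×10⁻⁴ × 1713×10³ m = 209 m/s:
V = [−fR + √((fR)² + 4 fR V_g)]/2 = [−209 + √(209² + 4×209×12)]/2 = 11.4 m/s
Subgeostrophic (V < V_g = 12 m/s), as expected around a low.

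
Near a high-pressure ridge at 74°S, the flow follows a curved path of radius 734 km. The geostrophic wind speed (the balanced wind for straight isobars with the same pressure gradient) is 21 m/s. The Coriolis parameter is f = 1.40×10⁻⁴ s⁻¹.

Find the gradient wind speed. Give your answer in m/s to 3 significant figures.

Around a high, pressure-gradient force acts outward with centrifugal, so Coriolis balances both:
fV = (1/ρ)|∂P/∂n| + V²/R  →  V² − fR·V + fR·V_g = 0
With fR = 1.40×10⁻⁴ × 734×10³ m = 103 m/s:
V = [fR − √((fR)² − 4 fR V_g)]/2 = [103 − √(103² − 4×103×21)]/2 = 29.4 m/s
Supergeostrophic (V > V_g = 21 m/s), as expected around a high.

29.4 m/s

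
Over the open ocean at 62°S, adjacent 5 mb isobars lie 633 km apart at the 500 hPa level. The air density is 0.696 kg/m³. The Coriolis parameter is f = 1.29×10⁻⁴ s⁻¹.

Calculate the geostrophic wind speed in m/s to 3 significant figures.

Pressure gradient: |∂P/∂n| = 500 Pa / 633000 m = 7.90×10⁻⁴ Pa/m
Geostrophic balance (pressure-gradient force = Coriolis force):
V_g = (1/(fρ)) |∂P/∂n| = 7.90×10⁻⁴ / (1.29×10⁻⁴ × 0.696) = 8.80 m/s

8.80 m/s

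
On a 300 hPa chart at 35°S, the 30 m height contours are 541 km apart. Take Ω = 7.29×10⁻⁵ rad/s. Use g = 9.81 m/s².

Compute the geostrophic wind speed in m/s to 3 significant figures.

Coriolis parameter at 35°S:
f = 2Ω sin φ = 2 × 7.29×10⁻⁵ × sin 35° = 8.36×10⁻⁵ s⁻¹
Height gradient: |∂Z/∂n| = 30 m / 541000 m = 5.55×10⁻⁵
On a pressure surface, geostrophic balance gives V_g = (g/f)|∂Z/∂n|:
V_g = 9.81 × 5.55×10⁻⁵ / 8.36×10⁻⁵ = 6.50 m/s

6.50 m/s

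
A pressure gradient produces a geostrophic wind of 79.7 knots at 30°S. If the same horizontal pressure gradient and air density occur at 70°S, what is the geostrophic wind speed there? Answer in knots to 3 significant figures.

42.4 knots

With the same pressure gradient and density, V_g ∝ 1/f ∝ 1/sin φ.
V₂ = V₁ · sin φ₁ / sin φ₂ = 79.7 × sin 30° / sin 70°
V₂ = 79.7 × 0.5000/0.9397 = 42.4 knots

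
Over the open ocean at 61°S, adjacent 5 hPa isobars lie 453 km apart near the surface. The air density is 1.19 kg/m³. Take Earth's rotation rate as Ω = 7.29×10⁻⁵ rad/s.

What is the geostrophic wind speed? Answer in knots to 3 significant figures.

14.1 knots

Coriolis parameter at 61°S:
f = 2Ω sin φ = 2 × 7.29×10⁻⁵ × sin 61° = 1.28×10⁻⁴ s⁻¹
Pressure gradient: |∂P/∂n| = 500 Pa / 453000 m = 1.10×10⁻³ Pa/m
Geostrophic balance (pressure-gradient force = Coriolis force):
V_g = (1/(fρ)) |∂P/∂n| = 1.10×10⁻³ / (1.28×10⁻⁴ × 1.19) = 7.27 m/s
Converting: 7.27 m/s × 1.944 = 14.1 knots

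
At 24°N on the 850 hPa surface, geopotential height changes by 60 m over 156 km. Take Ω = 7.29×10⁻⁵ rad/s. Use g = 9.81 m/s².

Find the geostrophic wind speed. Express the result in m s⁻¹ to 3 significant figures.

63.6 m s⁻¹

Coriolis parameter at 24°N:
f = 2Ω sin φ = 2 × 7.29×10⁻⁵ × sin 24° = 5.93×10⁻⁵ s⁻¹
Height gradient: |∂Z/∂n| = 60 m / 156000 m = 3.85×10⁻⁴
On a pressure surface, geostrophic balance gives V_g = (g/f)|∂Z/∂n|:
V_g = 9.81 × 3.85×10⁻⁴ / 5.93×10⁻⁵ = 63.6 m/s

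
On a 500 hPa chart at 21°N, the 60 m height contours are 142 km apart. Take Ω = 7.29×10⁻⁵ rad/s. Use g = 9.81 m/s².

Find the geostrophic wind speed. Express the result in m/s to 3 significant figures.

Coriolis parameter at 21°N:
f = 2Ω sin φ = 2 × 7.29×10⁻⁵ × sin 21° = 5.23×10⁻⁵ s⁻¹
Height gradient: |∂Z/∂n| = 60 m / 142000 m = 4.23×10⁻⁴
On a pressure surface, geostrophic balance gives V_g = (g/f)|∂Z/∂n|:
V_g = 9.81 × 4.23×10⁻⁴ / 5.23×10⁻⁵ = 79.3 m/s

79.3 m/s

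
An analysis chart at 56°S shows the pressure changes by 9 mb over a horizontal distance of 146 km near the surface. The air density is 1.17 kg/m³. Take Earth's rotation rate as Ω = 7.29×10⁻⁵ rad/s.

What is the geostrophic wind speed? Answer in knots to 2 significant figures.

Coriolis parameter at 56°S:
f = 2Ω sin φ = 2 × 7.29×10⁻⁵ × sin 56° = 1.21×10⁻⁴ s⁻¹
Pressure gradient: |∂P/∂n| = 900 Pa / 146000 m = 6.16×10⁻³ Pa/m
Geostrophic balance (pressure-gradient force = Coriolis force):
V_g = (1/(fρ)) |∂P/∂n| = 6.16×10⁻³ / (1.21×10⁻⁴ × 1.17) = 43.6 m/s
Converting: 43.6 m/s × 1.944 = 85 knots

85 knots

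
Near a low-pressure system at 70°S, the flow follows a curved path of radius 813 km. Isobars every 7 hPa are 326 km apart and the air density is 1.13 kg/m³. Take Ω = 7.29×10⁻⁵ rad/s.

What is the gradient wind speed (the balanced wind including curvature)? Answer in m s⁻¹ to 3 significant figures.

12.5 m s⁻¹

Coriolis parameter at 70°S:
f = 2Ω sin φ = 2 × 7.29×10⁻⁵ × sin 70° = 1.37×10⁻⁴ s⁻¹
Pressure gradient: |∂P/∂n| = 700 Pa / 326000 m = 2.15×10⁻³ Pa/m
Geostrophic speed: V_g = |∂P/∂n|/(fρ) = 2.15×10⁻³/(1.37×10⁻⁴ × 1.13) = 13.9 m/s
Around a low, centrifugal force acts outward with Coriolis, so pressure-gradient force balances both:
(1/ρ)|∂P/∂n| = fV + V²/R  →  V² + fR·V − fR·V_g = 0
With fR = 1.37×10⁻⁴ × 813×10³ m = 111 m/s:
V = [−fR + √((fR)² + 4 fR V_g)]/2 = [−111 + √(111² + 4×111×13.9)]/2 = 12.5 m/s
Subgeostrophic (V < V_g = 13.9 m/s), as expected around a low.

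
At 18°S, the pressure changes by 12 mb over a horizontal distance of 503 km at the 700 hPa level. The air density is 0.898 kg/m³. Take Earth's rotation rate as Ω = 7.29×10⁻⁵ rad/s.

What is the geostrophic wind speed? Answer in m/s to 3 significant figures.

59.0 m/s

Coriolis parameter at 18°S:
f = 2Ω sin φ = 2 × 7.29×10⁻⁵ × sin 18° = 4.51×10⁻⁵ s⁻¹
Pressure gradient: |∂P/∂n| = 1200 Pa / 503000 m = 2.39×10⁻³ Pa/m
Geostrophic balance (pressure-gradient force = Coriolis force):
V_g = (1/(fρ)) |∂P/∂n| = 2.39×10⁻³ / (4.51×10⁻⁵ × 0.898) = 59.0 m/s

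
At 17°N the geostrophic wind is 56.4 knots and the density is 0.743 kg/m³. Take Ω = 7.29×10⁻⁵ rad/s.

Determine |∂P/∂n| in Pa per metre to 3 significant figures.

9.19×10⁻⁴ Pa/m

Coriolis parameter at 17°N:
f = 2Ω sin φ = 2 × 7.29×10⁻⁵ × sin 17° = 4.26×10⁻⁵ s⁻¹
Wind speed in SI: 56.4 knots = 29.0 m/s
Geostrophic balance rearranged: |∂P/∂n| = f ρ V_g
|∂P/∂n| = 4.26×10⁻⁵ × 0.743 × 29.0 = 9.19×10⁻⁴ Pa/m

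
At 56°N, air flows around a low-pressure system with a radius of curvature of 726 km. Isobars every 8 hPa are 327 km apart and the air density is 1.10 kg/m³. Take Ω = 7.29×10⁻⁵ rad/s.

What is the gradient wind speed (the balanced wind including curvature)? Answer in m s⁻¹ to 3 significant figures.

15.6 m s⁻¹

Coriolis parameter at 56°N:
f = 2Ω sin φ = 2 × 7.29×10⁻⁵ × sin 56° = 1.21×10⁻⁴ s⁻¹
Pressure gradient: |∂P/∂n| = 800 Pa / 327000 m = 2.45×10⁻³ Pa/m
Geostrophic speed: V_g = |∂P/∂n|/(fρ) = 2.45×10⁻³/(1.21×10⁻⁴ × 1.10) = 18.4 m/s
Around a low, centrifugal force acts outward with Coriolis, so pressure-gradient force balances both:
(1/ρ)|∂P/∂n| = fV + V²/R  →  V² + fR·V − fR·V_g = 0
With fR = 1.21×10⁻⁴ × 726×10³ m = 87.8 m/s:
V = [−fR + √((fR)² + 4 fR V_g)]/2 = [−87.8 + √(87.8² + 4×87.8×18.4)]/2 = 15.6 m/s
Subgeostrophic (V < V_g = 18.4 m/s), as expected around a low.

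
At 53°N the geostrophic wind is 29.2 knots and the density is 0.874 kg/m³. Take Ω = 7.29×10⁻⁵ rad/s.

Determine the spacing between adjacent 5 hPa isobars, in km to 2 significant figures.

Coriolis parameter at 53°N:
f = 2Ω sin φ = 2 × 7.29×10⁻⁵ × sin 53° = 1.16×10⁻⁴ s⁻¹
Wind speed in SI: 29.2 knots = 15.0 m/s
Geostrophic balance rearranged: |∂P/∂n| = f ρ V_g
|∂P/∂n| = 1.16×10⁻⁴ × 0.874 × 15.0 = 1.53×10⁻³ Pa/m
Isobar spacing: Δn = ΔP/|∂P/∂n| = 500 Pa / 1.53×10⁻³ Pa/m = 327063 m ≈ 330 km

330 km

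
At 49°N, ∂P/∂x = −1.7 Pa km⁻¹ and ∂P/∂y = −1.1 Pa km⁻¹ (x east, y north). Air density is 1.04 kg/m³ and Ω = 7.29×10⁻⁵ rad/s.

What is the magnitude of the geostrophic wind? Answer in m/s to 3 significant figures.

Coriolis parameter at 49°N:
f = 2Ω sin φ = 2 × 7.29×10⁻⁵ × sin 49° = 1.10×10⁻⁴ s⁻¹
Component geostrophic relations (x east, y north):
u_g = −(1/(fρ)) ∂P/∂y,  v_g = (1/(fρ)) ∂P/∂x
u_g = −(−1.1×10⁻³)/(1.10×10⁻⁴ × 1.04) = 9.61 m/s;  v_g = (−1.7×10⁻³)/(1.10×10⁻⁴ × 1.04) = −14.9 m/s
|V_g| = √(u_g² + v_g²) = 17.7 m/s

17.7 m/s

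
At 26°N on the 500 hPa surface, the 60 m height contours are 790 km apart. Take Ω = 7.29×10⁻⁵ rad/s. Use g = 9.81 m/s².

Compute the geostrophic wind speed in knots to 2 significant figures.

Coriolis parameter at 26°N:
f = 2Ω sin φ = 2 × 7.29×10⁻⁵ × sin 26° = 6.39×10⁻⁵ s⁻¹
Height gradient: |∂Z/∂n| = 60 m / 790000 m = 7.59×10⁻⁵
On a pressure surface, geostrophic balance gives V_g = (g/f)|∂Z/∂n|:
V_g = 9.81 × 7.59×10⁻⁵ / 6.39×10⁻⁵ = 11.7 m/s
Converting: 11.7 m/s × 1.944 = 23 knots

23 knots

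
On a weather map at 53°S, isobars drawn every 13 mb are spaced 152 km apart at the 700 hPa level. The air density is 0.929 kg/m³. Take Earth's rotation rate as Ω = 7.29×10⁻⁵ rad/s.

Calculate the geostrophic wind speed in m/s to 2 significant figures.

79 m/s

Coriolis parameter at 53°S:
f = 2Ω sin φ = 2 × 7.29×10⁻⁵ × sin 53° = 1.16×10⁻⁴ s⁻¹
Pressure gradient: |∂P/∂n| = 1300 Pa / 152000 m = 8.55×10⁻³ Pa/m
Geostrophic balance (pressure-gradient force = Coriolis force):
V_g = (1/(fρ)) |∂P/∂n| = 8.55×10⁻³ / (1.16×10⁻⁴ × 0.929) = 79.1 m/s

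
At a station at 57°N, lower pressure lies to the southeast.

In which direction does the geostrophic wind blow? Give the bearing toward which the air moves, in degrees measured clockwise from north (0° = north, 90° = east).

The pressure-gradient force points toward the southeast (bearing 135°).
Geostrophic balance: in the Northern Hemisphere the Coriolis force deflects motion to the right, so the geostrophic wind blows 90° to the right of the pressure-gradient force (low pressure on the left).
Rotating 135° by 90° clockwise gives 225° — the wind blows toward the southwest.

225°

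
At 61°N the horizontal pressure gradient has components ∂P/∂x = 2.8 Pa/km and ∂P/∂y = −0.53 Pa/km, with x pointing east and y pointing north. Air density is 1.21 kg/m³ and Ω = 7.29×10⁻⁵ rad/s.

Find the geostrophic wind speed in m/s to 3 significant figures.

18.5 m/s

Coriolis parameter at 61°N:
f = 2Ω sin φ = 2 × 7.29×10⁻⁵ × sin 61° = 1.28×10⁻⁴ s⁻¹
Component geostrophic relations (x east, y north):
u_g = −(1/(fρ)) ∂P/∂y,  v_g = (1/(fρ)) ∂P/∂x
u_g = −(−0.53×10⁻³)/(1.28×10⁻⁴ × 1.21) = 3.43 m/s;  v_g = (2.8×10⁻³)/(1.28×10⁻⁴ × 1.21) = 18.1 m/s
|V_g| = √(u_g² + v_g²) = 18.5 m/s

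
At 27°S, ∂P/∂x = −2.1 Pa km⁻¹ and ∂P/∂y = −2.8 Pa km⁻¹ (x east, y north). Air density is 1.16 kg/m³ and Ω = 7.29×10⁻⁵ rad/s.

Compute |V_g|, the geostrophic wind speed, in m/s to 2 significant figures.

46 m/s

Coriolis parameter at 27°S:
f = 2Ω sin φ = 2 × 7.29×10⁻⁵ × sin 27° = 6.62×10⁻⁵ s⁻¹
In the Southern Hemisphere f is negative: f = −6.62×10⁻⁵ s⁻¹.
Component geostrophic relations (x east, y north):
u_g = −(1/(fρ)) ∂P/∂y,  v_g = (1/(fρ)) ∂P/∂x
u_g = −(−2.8×10⁻³)/(−6.62×10⁻⁵ × 1.16) = −36.5 m/s;  v_g = (−2.1×10⁻³)/(−6.62×10⁻⁵ × 1.16) = 27.3 m/s
|V_g| = √(u_g² + v_g²) = 45.6 m/s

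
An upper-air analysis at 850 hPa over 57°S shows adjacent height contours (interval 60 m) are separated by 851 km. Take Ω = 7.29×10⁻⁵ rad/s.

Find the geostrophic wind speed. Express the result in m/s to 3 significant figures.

5.66 m/s

Coriolis parameter at 57°S:
f = 2Ω sin φ = 2 × 7.29×10⁻⁵ × sin 57° = 1.22×10⁻⁴ s⁻¹
Height gradient: |∂Z/∂n| = 60 m / 851000 m = 7.05×10⁻⁵
On a pressure surface, geostrophic balance gives V_g = (g/f)|∂Z/∂n|:
V_g = 9.81 × 7.05×10⁻⁵ / 1.22×10⁻⁴ = 5.66 m/s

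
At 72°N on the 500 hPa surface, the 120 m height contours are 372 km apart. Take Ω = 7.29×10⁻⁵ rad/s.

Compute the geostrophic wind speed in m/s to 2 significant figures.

Coriolis parameter at 72°N:
f = 2Ω sin φ = 2 × 7.29×10⁻⁵ × sin 72° = 1.39×10⁻⁴ s⁻¹
Height gradient: |∂Z/∂n| = 120 m / 372000 m = 3.23×10⁻⁴
On a pressure surface, geostrophic balance gives V_g = (g/f)|∂Z/∂n|:
V_g = 9.81 × 3.23×10⁻⁴ / 1.39×10⁻⁴ = 22.8 m/s

23 m/s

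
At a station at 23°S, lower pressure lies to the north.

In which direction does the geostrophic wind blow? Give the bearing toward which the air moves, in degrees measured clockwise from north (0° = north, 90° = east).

270°

The pressure-gradient force points toward the north (bearing 000°).
Geostrophic balance: in the Southern Hemisphere the Coriolis force deflects motion to the left, so the geostrophic wind blows 90° to the left of the pressure-gradient force (low pressure on the right).
Rotating 000° by 90° counterclockwise gives 270° — the wind blows toward the west.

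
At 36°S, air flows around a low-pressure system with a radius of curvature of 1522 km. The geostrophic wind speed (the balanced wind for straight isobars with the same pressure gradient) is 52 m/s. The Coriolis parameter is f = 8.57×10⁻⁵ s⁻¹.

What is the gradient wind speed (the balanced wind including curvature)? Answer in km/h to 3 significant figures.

143 km/h

Around a low, centrifugal force acts outward with Coriolis, so pressure-gradient force balances both:
(1/ρ)|∂P/∂n| = fV + V²/R  →  V² + fR·V − fR·V_g = 0
With fR = 8.57×10⁻⁵ × 1522×10³ m = 130 m/s:
V = [−fR + √((fR)² + 4 fR V_g)]/2 = [−130 + √(130² + 4×130×52)]/2 = 39.8 m/s
Subgeostrophic (V < V_g = 52 m/s), as expected around a low.
Converting: 39.8 m/s × 3.6 = 143 km/h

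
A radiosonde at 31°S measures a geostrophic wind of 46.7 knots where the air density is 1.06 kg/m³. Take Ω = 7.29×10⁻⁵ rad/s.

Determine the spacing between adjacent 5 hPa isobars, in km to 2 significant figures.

260 km

Coriolis parameter at 31°S:
f = 2Ω sin φ = 2 × 7.29×10⁻⁵ × sin 31° = 7.51×10⁻⁵ s⁻¹
Wind speed in SI: 46.7 knots = 24.0 m/s
Geostrophic balance rearranged: |∂P/∂n| = f ρ V_g
|∂P/∂n| = 7.51×10⁻⁵ × 1.06 × 24.0 = 1.91×10⁻³ Pa/m
Isobar spacing: Δn = ΔP/|∂P/∂n| = 500 Pa / 1.91×10⁻³ Pa/m = 261464 m ≈ 260 km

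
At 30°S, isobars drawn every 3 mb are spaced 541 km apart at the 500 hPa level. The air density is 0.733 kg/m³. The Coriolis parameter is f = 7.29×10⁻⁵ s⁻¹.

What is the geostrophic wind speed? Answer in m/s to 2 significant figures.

Pressure gradient: |∂P/∂n| = 300 Pa / 541000 m = 5.55×10⁻⁴ Pa/m
Geostrophic balance (pressure-gradient force = Coriolis force):
V_g = (1/(fρ)) |∂P/∂n| = 5.55×10⁻⁴ / (7.29×10⁻⁵ × 0.733) = 10.4 m/s

10 m/s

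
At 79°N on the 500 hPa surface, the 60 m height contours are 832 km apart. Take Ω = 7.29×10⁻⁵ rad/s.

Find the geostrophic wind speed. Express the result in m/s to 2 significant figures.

Coriolis parameter at 79°N:
f = 2Ω sin φ = 2 × 7.29×10⁻⁵ × sin 79° = 1.43×10⁻⁴ s⁻¹
Height gradient: |∂Z/∂n| = 60 m / 832000 m = 7.21×10⁻⁵
On a pressure surface, geostrophic balance gives V_g = (g/f)|∂Z/∂n|:
V_g = 9.81 × 7.21×10⁻⁵ / 1.43×10⁻⁴ = 4.94 m/s

4.9 m/s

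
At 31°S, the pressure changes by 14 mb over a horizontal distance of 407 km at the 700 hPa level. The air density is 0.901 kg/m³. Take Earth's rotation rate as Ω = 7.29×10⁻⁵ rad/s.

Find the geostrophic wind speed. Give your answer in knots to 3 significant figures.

Coriolis parameter at 31°S:
f = 2Ω sin φ = 2 × 7.29×10⁻⁵ × sin 31° = 7.51×10⁻⁵ s⁻¹
Pressure gradient: |∂P/∂n| = 1400 Pa / 407000 m = 3.44×10⁻³ Pa/m
Geostrophic balance (pressure-gradient force = Coriolis force):
V_g = (1/(fρ)) |∂P/∂n| = 3.44×10⁻³ / (7.51×10⁻⁵ × 0.901) = 50.8 m/s
Converting: 50.8 m/s × 1.944 = 98.8 knots

98.8 knots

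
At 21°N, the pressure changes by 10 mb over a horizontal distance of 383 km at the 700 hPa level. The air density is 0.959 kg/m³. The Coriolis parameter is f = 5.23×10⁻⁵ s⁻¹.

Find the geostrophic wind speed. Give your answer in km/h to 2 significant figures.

Pressure gradient: |∂P/∂n| = 1000 Pa / 383000 m = 2.61×10⁻³ Pa/m
Geostrophic balance (pressure-gradient force = Coriolis force):
V_g = (1/(fρ)) |∂P/∂n| = 2.61×10⁻³ / (5.23×10⁻⁵ × 0.959) = 52.1 m/s
Converting: 52.1 m/s × 3.6 = 190 km/h

190 km/h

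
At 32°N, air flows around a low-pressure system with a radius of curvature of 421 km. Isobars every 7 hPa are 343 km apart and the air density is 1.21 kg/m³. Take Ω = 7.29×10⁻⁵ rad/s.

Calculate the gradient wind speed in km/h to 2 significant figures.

54 km/h

Coriolis parameter at 32°N:
f = 2Ω sin φ = 2 × 7.29×10⁻⁵ × sin 32° = 7.73×10⁻⁵ s⁻¹
Pressure gradient: |∂P/∂n| = 700 Pa / 343000 m = 2.04×10⁻³ Pa/m
Geostrophic speed: V_g = |∂P/∂n|/(fρ) = 2.04×10⁻³/(7.73×10⁻⁵ × 1.21) = 21.8 m/s
Around a low, centrifugal force acts outward with Coriolis, so pressure-gradient force balances both:
(1/ρ)|∂P/∂n| = fV + V²/R  →  V² + fR·V − fR·V_g = 0
With fR = 7.73×10⁻⁵ × 421×10³ m = 32.5 m/s:
V = [−fR + √((fR)² + 4 fR V_g)]/2 = [−32.5 + √(32.5² + 4×32.5×21.8)]/2 = 15 m/s
Subgeostrophic (V < V_g = 21.8 m/s), as expected around a low.
Converting: 15 m/s × 3.6 = 54 km/h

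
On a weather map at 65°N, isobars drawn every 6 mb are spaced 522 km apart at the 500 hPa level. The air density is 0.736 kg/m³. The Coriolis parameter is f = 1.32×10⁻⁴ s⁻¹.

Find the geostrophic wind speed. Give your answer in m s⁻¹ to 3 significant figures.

11.8 m s⁻¹

Pressure gradient: |∂P/∂n| = 600 Pa / 522000 m = 1.15×10⁻³ Pa/m
Geostrophic balance (pressure-gradient force = Coriolis force):
V_g = (1/(fρ)) |∂P/∂n| = 1.15×10⁻³ / (1.32×10⁻⁴ × 0.736) = 11.8 m/s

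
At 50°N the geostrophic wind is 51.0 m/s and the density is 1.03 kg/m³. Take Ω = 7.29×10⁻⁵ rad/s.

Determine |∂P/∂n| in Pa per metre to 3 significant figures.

Coriolis parameter at 50°N:
f = 2Ω sin φ = 2 × 7.29×10⁻⁵ × sin 50° = 1.12×10⁻⁴ s⁻¹
Geostrophic balance rearranged: |∂P/∂n| = f ρ V_g
|∂P/∂n| = 1.12×10⁻⁴ × 1.03 × 51.0 = 5.87×10⁻³ Pa/m

5.87×10⁻³ Pa/m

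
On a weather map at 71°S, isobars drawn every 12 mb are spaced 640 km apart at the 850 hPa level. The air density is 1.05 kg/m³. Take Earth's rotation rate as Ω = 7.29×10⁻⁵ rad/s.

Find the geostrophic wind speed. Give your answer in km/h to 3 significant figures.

Coriolis parameter at 71°S:
f = 2Ω sin φ = 2 × 7.29×10⁻⁵ × sin 71° = 1.38×10⁻⁴ s⁻¹
Pressure gradient: |∂P/∂n| = 1200 Pa / 640000 m = 1.88×10⁻³ Pa/m
Geostrophic balance (pressure-gradient force = Coriolis force):
V_g = (1/(fρ)) |∂P/∂n| = 1.88×10⁻³ / (1.38×10⁻⁴ × 1.05) = 13.0 m/s
Converting: 13.0 m/s × 3.6 = 46.6 km/h

46.6 km/h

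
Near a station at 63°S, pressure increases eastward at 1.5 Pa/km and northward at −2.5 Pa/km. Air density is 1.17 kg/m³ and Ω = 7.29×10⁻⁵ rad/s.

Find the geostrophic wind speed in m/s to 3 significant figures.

Coriolis parameter at 63°S:
f = 2Ω sin φ = 2 × 7.29×10⁻⁵ × sin 63° = 1.30×10⁻⁴ s⁻¹
In the Southern Hemisphere f is negative: f = −1.30×10⁻⁴ s⁻¹.
Component geostrophic relations (x east, y north):
u_g = −(1/(fρ)) ∂P/∂y,  v_g = (1/(fρ)) ∂P/∂x
u_g = −(−2.5×10⁻³)/(−1.30×10⁻⁴ × 1.17) = −16.4 m/s;  v_g = (1.5×10⁻³)/(−1.30×10⁻⁴ × 1.17) = −9.87 m/s
|V_g| = √(u_g² + v_g²) = 19.2 m/s

19.2 m/s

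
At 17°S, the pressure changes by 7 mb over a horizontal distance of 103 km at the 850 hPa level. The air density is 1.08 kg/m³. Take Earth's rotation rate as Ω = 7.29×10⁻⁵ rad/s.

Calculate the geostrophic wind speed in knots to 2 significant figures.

Coriolis parameter at 17°S:
f = 2Ω sin φ = 2 × 7.29×10⁻⁵ × sin 17° = 4.26×10⁻⁵ s⁻¹
Pressure gradient: |∂P/∂n| = 700 Pa / 103000 m = 6.80×10⁻³ Pa/m
Geostrophic balance (pressure-gradient force = Coriolis force):
V_g = (1/(fρ)) |∂P/∂n| = 6.80×10⁻³ / (4.26×10⁻⁵ × 1.08) = 148 m/s
Converting: 148 m/s × 1.944 = 290 knots

290 knots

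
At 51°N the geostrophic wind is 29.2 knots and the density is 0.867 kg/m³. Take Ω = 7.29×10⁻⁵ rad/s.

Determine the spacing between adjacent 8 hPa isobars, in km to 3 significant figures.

Coriolis parameter at 51°N:
f = 2Ω sin φ = 2 × 7.29×10⁻⁵ × sin 51° = 1.13×10⁻⁴ s⁻¹
Wind speed in SI: 29.2 knots = 15.0 m/s
Geostrophic balance rearranged: |∂P/∂n| = f ρ V_g
|∂P/∂n| = 1.13×10⁻⁴ × 0.867 × 15.0 = 1.48×10⁻³ Pa/m
Isobar spacing: Δn = ΔP/|∂P/∂n| = 800 Pa / 1.48×10⁻³ Pa/m = 542113 m ≈ 542 km

542 km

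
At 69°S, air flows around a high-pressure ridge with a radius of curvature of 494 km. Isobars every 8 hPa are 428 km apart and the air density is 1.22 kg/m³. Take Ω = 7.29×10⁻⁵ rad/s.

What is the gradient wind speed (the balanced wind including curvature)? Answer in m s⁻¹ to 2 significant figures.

Coriolis parameter at 69°S:
f = 2Ω sin φ = 2 × 7.29×10⁻⁵ × sin 69° = 1.36×10⁻⁴ s⁻¹
Pressure gradient: |∂P/∂n| = 800 Pa / 428000 m = 1.87×10⁻³ Pa/m
Geostrophic speed: V_g = |∂P/∂n|/(fρ) = 1.87×10⁻³/(1.36×10⁻⁴ × 1.22) = 11.3 m/s
Around a high, pressure-gradient force acts outward with centrifugal, so Coriolis balances both:
fV = (1/ρ)|∂P/∂n| + V²/R  →  V² − fR·V + fR·V_g = 0
With fR = 1.36×10⁻⁴ × 494×10³ m = 67.2 m/s:
V = [fR − √((fR)² − 4 fR V_g)]/2 = [67.2 − √(67.2² − 4×67.2×11.3)]/2 = 14.3 m/s
Supergeostrophic (V > V_g = 11.3 m/s), as expected around a high.

14 m s⁻¹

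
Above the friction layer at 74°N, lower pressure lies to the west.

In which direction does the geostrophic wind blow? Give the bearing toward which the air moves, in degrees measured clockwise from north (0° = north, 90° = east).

000°

The pressure-gradient force points toward the west (bearing 270°).
Geostrophic balance: in the Northern Hemisphere the Coriolis force deflects motion to the right, so the geostrophic wind blows 90° to the right of the pressure-gradient force (low pressure on the left).
Rotating 270° by 90° clockwise gives 000° — the wind blows toward the north.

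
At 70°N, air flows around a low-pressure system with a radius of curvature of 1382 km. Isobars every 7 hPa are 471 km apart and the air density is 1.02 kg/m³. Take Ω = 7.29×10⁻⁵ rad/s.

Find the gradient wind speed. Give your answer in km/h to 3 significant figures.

36.3 km/h

Coriolis parameter at 70°N:
f = 2Ω sin φ = 2 × 7.29×10⁻⁵ × sin 70° = 1.37×10⁻⁴ s⁻¹
Pressure gradient: |∂P/∂n| = 700 Pa / 471000 m = 1.49×10⁻³ Pa/m
Geostrophic speed: V_g = |∂P/∂n|/(fρ) = 1.49×10⁻³/(1.37×10⁻⁴ × 1.02) = 10.6 m/s
Around a low, centrifugal force acts outward with Coriolis, so pressure-gradient force balances both:
(1/ρ)|∂P/∂n| = fV + V²/R  →  V² + fR·V − fR·V_g = 0
With fR = 1.37×10⁻⁴ × 1382×10³ m = 189 m/s:
V = [−fR + √((fR)² + 4 fR V_g)]/2 = [−189 + √(189² + 4×189×10.6)]/2 = 10.1 m/s
Subgeostrophic (V < V_g = 10.6 m/s), as expected around a low.
Converting: 10.1 m/s × 3.6 = 36.3 km/h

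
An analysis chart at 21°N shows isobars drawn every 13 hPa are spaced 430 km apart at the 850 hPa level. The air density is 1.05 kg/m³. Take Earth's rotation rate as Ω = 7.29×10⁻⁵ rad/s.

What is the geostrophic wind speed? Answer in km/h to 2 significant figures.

200 km/h

Coriolis parameter at 21°N:
f = 2Ω sin φ = 2 × 7.29×10⁻⁵ × sin 21° = 5.23×10⁻⁵ s⁻¹
Pressure gradient: |∂P/∂n| = 1300 Pa / 430000 m = 3.02×10⁻³ Pa/m
Geostrophic balance (pressure-gradient force = Coriolis force):
V_g = (1/(fρ)) |∂P/∂n| = 3.02×10⁻³ / (5.23×10⁻⁵ × 1.05) = 55.1 m/s
Converting: 55.1 m/s × 3.6 = 200 km/h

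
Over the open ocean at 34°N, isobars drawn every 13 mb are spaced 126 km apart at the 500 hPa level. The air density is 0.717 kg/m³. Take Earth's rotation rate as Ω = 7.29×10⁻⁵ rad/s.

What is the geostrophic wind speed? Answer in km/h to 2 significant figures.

Coriolis parameter at 34°N:
f = 2Ω sin φ = 2 × 7.29×10⁻⁵ × sin 34° = 8.15×10⁻⁵ s⁻¹
Pressure gradient: |∂P/∂n| = 1300 Pa / 126000 m = 1.03×10⁻² Pa/m
Geostrophic balance (pressure-gradient force = Coriolis force):
V_g = (1/(fρ)) |∂P/∂n| = 1.03×10⁻² / (8.15×10⁻⁵ × 0.717) = 176 m/s
Converting: 176 m/s × 3.6 = 640 km/h

640 km/h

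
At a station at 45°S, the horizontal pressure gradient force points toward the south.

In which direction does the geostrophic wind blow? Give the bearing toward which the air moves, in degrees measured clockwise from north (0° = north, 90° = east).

The pressure-gradient force points toward the south (bearing 180°).
Geostrophic balance: in the Southern Hemisphere the Coriolis force deflects motion to the left, so the geostrophic wind blows 90° to the left of the pressure-gradient force (low pressure on the right).
Rotating 180° by 90° counterclockwise gives 090° — the wind blows toward the east.

090°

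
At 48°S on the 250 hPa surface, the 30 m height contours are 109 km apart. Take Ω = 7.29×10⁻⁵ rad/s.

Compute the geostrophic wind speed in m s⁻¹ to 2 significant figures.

Coriolis parameter at 48°S:
f = 2Ω sin φ = 2 × 7.29×10⁻⁵ × sin 48° = 1.08×10⁻⁴ s⁻¹
Height gradient: |∂Z/∂n| = 30 m / 109000 m = 2.75×10⁻⁴
On a pressure surface, geostrophic balance gives V_g = (g/f)|∂Z/∂n|:
V_g = 9.81 × 2.75×10⁻⁴ / 1.08×10⁻⁴ = 24.9 m/s

25 m s⁻¹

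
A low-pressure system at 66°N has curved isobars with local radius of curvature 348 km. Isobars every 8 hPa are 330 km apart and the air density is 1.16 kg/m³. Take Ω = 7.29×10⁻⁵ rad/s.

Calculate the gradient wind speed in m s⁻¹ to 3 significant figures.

Coriolis parameter at 66°N:
f = 2Ω sin φ = 2 × 7.29×10⁻⁵ × sin 66° = 1.33×10⁻⁴ s⁻¹
Pressure gradient: |∂P/∂n| = 800 Pa / 330000 m = 2.42×10⁻³ Pa/m
Geostrophic speed: V_g = |∂P/∂n|/(fρ) = 2.42×10⁻³/(1.33×10⁻⁴ × 1.16) = 15.7 m/s
Around a low, centrifugal force acts outward with Coriolis, so pressure-gradient force balances both:
(1/ρ)|∂P/∂n| = fV + V²/R  →  V² + fR·V − fR·V_g = 0
With fR = 1.33×10⁻⁴ × 348×10³ m = 46.4 m/s:
V = [−fR + √((fR)² + 4 fR V_g)]/2 = [−46.4 + √(46.4² + 4×46.4×15.7)]/2 = 12.4 m/s
Subgeostrophic (V < V_g = 15.7 m/s), as expected around a low.

12.4 m s⁻¹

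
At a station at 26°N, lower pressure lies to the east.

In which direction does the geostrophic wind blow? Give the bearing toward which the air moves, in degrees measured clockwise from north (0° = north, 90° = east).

180°

The pressure-gradient force points toward the east (bearing 090°).
Geostrophic balance: in the Northern Hemisphere the Coriolis force deflects motion to the right, so the geostrophic wind blows 90° to the right of the pressure-gradient force (low pressure on the left).
Rotating 090° by 90° clockwise gives 180° — the wind blows toward the south.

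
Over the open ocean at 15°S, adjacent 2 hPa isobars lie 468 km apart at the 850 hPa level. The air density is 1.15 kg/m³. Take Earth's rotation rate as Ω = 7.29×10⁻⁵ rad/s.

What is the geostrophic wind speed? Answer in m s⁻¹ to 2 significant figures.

Coriolis parameter at 15°S:
f = 2Ω sin φ = 2 × 7.29×10⁻⁵ × sin 15° = 3.77×10⁻⁵ s⁻¹
Pressure gradient: |∂P/∂n| = 200 Pa / 468000 m = 4.27×10⁻⁴ Pa/m
Geostrophic balance (pressure-gradient force = Coriolis force):
V_g = (1/(fρ)) |∂P/∂n| = 4.27×10⁻⁴ / (3.77×10⁻⁵ × 1.15) = 9.85 m/s

9.8 m s⁻¹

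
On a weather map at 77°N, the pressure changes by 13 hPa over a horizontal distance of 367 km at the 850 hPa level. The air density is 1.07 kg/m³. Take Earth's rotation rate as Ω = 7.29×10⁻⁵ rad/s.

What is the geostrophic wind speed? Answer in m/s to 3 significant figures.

Coriolis parameter at 77°N:
f = 2Ω sin φ = 2 × 7.29×10⁻⁵ × sin 77° = 1.42×10⁻⁴ s⁻¹
Pressure gradient: |∂P/∂n| = 1300 Pa / 367000 m = 3.54×10⁻³ Pa/m
Geostrophic balance (pressure-gradient force = Coriolis force):
V_g = (1/(fρ)) |∂P/∂n| = 3.54×10⁻³ / (1.42×10⁻⁴ × 1.07) = 23.3 m/s

23.3 m/s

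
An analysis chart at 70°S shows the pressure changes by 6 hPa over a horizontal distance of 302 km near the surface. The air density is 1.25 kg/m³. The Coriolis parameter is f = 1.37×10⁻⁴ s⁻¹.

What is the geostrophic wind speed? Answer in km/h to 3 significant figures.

Pressure gradient: |∂P/∂n| = 600 Pa / 302000 m = 1.99×10⁻³ Pa/m
Geostrophic balance (pressure-gradient force = Coriolis force):
V_g = (1/(fρ)) |∂P/∂n| = 1.99×10⁻³ / (1.37×10⁻⁴ × 1.25) = 11.6 m/s
Converting: 11.6 m/s × 3.6 = 41.8 km/h

41.8 km/h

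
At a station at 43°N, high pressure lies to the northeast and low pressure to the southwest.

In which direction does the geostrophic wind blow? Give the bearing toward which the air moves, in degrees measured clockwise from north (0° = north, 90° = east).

The pressure-gradient force points toward the southwest (bearing 225°).
Geostrophic balance: in the Northern Hemisphere the Coriolis force deflects motion to the right, so the geostrophic wind blows 90° to the right of the pressure-gradient force (low pressure on the left).
Rotating 225° by 90° clockwise gives 315° — the wind blows toward the northwest.

315°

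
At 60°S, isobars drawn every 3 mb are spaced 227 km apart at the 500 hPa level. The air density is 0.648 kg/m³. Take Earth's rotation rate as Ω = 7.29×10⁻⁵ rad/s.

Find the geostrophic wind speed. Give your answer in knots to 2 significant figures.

Coriolis parameter at 60°S:
f = 2Ω sin φ = 2 × 7.29×10⁻⁵ × sin 60° = 1.26×10⁻⁴ s⁻¹
Pressure gradient: |∂P/∂n| = 300 Pa / 227000 m = 1.32×10⁻³ Pa/m
Geostrophic balance (pressure-gradient force = Coriolis force):
V_g = (1/(fρ)) |∂P/∂n| = 1.32×10⁻³ / (1.26×10⁻⁴ × 0.648) = 16.2 m/s
Converting: 16.2 m/s × 1.944 = 31 knots

31 knots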